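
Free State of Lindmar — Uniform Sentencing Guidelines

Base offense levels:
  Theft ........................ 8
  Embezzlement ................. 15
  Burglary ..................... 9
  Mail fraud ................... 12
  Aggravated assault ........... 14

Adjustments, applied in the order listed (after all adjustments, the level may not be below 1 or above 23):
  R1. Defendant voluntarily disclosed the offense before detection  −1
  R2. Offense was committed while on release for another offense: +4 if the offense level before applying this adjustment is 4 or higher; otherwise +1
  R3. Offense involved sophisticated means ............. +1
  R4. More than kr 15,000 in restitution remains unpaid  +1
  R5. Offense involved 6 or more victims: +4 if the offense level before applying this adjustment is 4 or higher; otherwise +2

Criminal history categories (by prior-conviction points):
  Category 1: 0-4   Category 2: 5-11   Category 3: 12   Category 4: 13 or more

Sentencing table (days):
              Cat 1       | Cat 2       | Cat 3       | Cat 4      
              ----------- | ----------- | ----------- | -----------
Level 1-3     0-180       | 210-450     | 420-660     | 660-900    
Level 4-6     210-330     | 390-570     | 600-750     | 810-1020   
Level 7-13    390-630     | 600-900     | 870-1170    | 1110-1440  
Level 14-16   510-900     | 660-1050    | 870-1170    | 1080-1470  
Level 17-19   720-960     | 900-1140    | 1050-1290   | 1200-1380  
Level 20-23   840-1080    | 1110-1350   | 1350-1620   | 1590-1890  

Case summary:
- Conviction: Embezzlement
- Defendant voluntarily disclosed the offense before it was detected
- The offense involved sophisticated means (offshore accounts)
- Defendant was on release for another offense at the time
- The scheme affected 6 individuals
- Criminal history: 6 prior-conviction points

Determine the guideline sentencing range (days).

1110-1350 days

Base offense level for embezzlement: 15.
R1 applies: 15 − 1 = 14.
R2 applies (level before this adjustment is 14 ≥ 4, so +4): 14 + 4 = 18.
R3 applies: 18 + 1 = 19.
R5 applies (level before this adjustment is 19 ≥ 4, so +4): 19 + 4 = 23.
Final offense level: 23.
Criminal history: 6 prior points → Category 2 (5-11).
Level 23 falls in the 20-23 band.
Grid: Level 20-23 × Category 2 = 1110-1350 days.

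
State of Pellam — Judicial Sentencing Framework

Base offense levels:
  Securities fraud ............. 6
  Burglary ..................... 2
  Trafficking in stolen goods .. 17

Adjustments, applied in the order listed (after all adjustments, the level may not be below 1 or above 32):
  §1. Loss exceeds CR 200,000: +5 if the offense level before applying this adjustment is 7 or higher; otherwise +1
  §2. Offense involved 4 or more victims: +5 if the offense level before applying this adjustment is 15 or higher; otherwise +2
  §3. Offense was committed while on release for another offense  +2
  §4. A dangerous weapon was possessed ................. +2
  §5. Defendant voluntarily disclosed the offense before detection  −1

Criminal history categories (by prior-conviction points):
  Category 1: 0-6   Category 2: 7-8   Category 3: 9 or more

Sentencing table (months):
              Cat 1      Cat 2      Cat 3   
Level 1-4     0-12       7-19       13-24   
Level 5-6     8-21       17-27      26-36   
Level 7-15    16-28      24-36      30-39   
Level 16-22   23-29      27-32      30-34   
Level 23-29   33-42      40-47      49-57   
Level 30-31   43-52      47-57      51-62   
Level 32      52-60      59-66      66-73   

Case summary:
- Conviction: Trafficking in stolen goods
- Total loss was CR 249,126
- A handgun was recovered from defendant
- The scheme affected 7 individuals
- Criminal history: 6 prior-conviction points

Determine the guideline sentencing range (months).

Base offense level for trafficking in stolen goods: 17.
§1 applies (level before this adjustment is 17 ≥ 7, so +5): 17 + 5 = 22.
§2 applies (level before this adjustment is 22 ≥ 15, so +5): 22 + 5 = 27.
§4 applies: 27 + 2 = 29.
Final offense level: 29.
Criminal history: 6 prior points → Category 1 (0-6).
Level 29 falls in the 23-29 band.
Grid: Level 23-29 × Category 1 = 33-42 months.

33-42 months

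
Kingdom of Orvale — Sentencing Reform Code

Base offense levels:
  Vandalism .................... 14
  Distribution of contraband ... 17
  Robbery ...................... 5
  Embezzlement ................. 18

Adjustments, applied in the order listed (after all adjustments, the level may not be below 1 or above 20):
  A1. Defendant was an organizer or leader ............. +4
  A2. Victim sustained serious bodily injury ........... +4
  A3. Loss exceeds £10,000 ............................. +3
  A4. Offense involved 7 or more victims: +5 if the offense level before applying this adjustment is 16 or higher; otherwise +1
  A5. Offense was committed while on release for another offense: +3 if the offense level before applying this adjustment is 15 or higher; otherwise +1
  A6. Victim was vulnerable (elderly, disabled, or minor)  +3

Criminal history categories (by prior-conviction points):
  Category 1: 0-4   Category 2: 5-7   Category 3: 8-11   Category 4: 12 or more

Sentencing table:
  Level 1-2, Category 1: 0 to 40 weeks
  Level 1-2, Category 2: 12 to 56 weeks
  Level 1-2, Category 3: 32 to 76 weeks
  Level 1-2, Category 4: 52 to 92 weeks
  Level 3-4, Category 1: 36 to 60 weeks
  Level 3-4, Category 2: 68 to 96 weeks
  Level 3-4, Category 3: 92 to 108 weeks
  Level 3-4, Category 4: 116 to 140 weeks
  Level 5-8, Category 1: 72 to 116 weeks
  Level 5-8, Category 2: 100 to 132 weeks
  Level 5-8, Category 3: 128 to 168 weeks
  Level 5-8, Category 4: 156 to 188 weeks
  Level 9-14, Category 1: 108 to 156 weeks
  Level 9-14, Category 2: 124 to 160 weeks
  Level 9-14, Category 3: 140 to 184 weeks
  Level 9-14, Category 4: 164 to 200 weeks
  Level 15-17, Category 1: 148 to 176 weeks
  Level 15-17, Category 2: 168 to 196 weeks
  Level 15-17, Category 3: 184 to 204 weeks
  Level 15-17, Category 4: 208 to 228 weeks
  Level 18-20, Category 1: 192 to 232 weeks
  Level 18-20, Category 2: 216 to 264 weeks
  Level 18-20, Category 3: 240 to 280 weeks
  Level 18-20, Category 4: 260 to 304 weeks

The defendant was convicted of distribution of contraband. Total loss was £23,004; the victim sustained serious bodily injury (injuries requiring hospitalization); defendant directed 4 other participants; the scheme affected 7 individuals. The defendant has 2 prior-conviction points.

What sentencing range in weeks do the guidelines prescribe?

Base offense level for distribution of contraband: 17.
A1 applies: 17 + 4 = 21.
A2 applies: 21 + 4 = 25.
A3 applies: 25 + 3 = 28.
A4 applies (level before this adjustment is 28 ≥ 16, so +5): 28 + 5 = 33.
A5 does not apply.
A6 does not apply.
Level 33 exceeds the maximum of 20; capped at 20.
Final offense level: 20.
Criminal history: 2 prior points → Category 1 (0-4).
Level 20 falls in the 18-20 band.
Grid: Level 18-20 × Category 1 = 192-232 weeks.

192-232 weeks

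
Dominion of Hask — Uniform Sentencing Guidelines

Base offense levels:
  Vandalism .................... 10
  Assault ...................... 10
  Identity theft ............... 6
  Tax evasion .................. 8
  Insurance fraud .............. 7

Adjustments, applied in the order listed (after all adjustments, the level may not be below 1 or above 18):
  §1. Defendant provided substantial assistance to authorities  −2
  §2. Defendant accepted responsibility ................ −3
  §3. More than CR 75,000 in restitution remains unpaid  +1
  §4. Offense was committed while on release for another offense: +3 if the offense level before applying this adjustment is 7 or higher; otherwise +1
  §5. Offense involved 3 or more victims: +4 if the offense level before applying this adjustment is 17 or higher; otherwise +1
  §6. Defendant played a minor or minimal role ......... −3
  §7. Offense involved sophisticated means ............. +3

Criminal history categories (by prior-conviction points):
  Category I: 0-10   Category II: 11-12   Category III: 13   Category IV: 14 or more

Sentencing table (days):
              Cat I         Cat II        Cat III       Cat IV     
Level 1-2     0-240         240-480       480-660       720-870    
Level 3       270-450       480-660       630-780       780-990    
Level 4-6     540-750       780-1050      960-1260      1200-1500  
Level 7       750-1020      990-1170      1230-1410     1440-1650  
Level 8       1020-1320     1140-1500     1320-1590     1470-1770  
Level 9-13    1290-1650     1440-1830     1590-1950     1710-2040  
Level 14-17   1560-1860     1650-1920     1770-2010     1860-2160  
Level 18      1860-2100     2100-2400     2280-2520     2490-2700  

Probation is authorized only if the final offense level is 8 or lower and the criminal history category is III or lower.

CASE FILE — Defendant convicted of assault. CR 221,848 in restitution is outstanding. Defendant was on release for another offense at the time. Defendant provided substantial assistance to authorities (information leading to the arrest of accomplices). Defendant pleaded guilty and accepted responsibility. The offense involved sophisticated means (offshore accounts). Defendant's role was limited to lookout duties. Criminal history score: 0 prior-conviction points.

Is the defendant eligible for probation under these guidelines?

Yes

Base offense level for assault: 10.
§1 applies: 10 − 2 = 8.
§2 applies: 8 − 3 = 5.
§3 applies: 5 + 1 = 6.
§4 applies (level before this adjustment is 6 < 7, so +1): 6 + 1 = 7.
§5 does not apply.
§6 applies: 7 − 3 = 4.
§7 applies: 4 + 3 = 7.
Final offense level: 7.
Criminal history: 0 prior points → Category I (0-10).
Level 7 falls in the 7 band.
Grid: Level 7 × Category I = 750-1020 days.
Probation check: level 7 ≤ 8 and category I ≤ III → eligible.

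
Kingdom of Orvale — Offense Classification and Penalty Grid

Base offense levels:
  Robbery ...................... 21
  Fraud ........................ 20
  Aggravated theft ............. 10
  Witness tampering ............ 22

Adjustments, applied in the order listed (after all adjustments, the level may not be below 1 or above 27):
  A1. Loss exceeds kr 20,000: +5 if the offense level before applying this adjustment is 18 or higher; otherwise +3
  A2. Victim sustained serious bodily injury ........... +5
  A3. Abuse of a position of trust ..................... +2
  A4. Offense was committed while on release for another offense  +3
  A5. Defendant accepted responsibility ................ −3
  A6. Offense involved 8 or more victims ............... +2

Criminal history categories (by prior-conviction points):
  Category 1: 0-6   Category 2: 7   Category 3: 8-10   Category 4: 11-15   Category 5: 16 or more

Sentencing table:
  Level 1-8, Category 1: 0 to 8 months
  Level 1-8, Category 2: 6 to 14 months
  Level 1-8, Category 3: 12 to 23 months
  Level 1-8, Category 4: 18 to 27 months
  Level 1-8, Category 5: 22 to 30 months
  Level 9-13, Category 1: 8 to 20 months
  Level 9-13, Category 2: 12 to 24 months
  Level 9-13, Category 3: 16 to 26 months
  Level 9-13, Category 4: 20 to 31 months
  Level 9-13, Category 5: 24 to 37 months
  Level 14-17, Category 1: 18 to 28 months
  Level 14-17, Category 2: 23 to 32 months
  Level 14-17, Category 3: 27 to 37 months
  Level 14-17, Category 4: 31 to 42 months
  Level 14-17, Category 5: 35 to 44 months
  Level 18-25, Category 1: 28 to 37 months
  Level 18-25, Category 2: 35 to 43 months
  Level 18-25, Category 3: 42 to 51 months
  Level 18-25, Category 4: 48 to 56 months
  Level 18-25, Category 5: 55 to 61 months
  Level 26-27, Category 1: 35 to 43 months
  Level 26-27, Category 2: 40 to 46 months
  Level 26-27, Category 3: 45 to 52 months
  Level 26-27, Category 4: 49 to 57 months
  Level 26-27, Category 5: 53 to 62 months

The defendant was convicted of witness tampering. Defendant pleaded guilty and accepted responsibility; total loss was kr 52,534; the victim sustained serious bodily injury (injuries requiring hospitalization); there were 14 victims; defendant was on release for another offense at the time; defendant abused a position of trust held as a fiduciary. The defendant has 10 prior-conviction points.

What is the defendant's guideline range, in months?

Base offense level for witness tampering: 22.
A1 applies (level before this adjustment is 22 ≥ 18, so +5): 22 + 5 = 27.
A2 applies: 27 + 5 = 32.
A3 applies: 32 + 2 = 34.
A4 applies: 34 + 3 = 37.
A5 applies: 37 − 3 = 34.
A6 applies: 34 + 2 = 36.
Level 36 exceeds the maximum of 27; capped at 27.
Final offense level: 27.
Criminal history: 10 prior points → Category 3 (8-10).
Level 27 falls in the 26-27 band.
Grid: Level 26-27 × Category 3 = 45-52 months.

45-52 months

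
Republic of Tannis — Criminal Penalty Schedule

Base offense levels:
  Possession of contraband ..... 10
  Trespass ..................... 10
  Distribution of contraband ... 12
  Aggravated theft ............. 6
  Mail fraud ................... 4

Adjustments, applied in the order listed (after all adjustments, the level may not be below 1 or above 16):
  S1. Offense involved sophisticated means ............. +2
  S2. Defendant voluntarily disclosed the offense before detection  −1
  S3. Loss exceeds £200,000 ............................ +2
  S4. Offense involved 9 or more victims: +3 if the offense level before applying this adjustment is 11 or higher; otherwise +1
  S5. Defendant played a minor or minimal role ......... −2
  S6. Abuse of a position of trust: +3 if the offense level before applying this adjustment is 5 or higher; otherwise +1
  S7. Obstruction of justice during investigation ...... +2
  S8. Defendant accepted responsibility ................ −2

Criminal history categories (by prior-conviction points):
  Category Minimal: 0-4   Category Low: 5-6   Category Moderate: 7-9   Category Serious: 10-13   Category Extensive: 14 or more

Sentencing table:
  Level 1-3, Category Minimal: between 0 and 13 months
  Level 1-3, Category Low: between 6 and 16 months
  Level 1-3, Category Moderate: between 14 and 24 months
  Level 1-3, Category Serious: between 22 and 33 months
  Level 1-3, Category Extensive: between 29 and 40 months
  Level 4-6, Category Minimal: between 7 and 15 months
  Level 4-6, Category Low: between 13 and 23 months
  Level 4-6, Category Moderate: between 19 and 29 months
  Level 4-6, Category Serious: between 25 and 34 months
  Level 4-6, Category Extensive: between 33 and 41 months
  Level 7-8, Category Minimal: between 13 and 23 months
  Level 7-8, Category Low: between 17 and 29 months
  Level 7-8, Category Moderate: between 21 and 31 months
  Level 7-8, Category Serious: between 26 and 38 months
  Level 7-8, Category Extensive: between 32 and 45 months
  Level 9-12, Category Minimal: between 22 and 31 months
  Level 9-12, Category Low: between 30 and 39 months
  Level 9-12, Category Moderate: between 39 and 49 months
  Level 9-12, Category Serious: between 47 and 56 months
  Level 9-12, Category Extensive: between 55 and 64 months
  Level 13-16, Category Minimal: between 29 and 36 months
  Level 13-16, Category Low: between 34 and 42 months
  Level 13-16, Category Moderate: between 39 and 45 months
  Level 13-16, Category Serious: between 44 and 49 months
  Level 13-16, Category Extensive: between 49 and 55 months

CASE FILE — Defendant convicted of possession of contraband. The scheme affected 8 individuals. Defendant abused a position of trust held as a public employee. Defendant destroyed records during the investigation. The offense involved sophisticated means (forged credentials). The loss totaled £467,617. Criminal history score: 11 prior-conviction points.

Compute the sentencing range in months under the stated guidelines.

Base offense level for possession of contraband: 10.
S1 applies: 10 + 2 = 12.
S2 does not apply.
S3 applies: 12 + 2 = 14.
S4 does not apply.
S6 applies (level before this adjustment is 14 ≥ 5, so +3): 14 + 3 = 17.
S7 applies: 17 + 2 = 19.
Level 19 exceeds the maximum of 16; capped at 16.
Final offense level: 16.
Criminal history: 11 prior points → Category Serious (10-13).
Level 16 falls in the 13-16 band.
Grid: Level 13-16 × Category Serious = 44-49 months.

44-49 months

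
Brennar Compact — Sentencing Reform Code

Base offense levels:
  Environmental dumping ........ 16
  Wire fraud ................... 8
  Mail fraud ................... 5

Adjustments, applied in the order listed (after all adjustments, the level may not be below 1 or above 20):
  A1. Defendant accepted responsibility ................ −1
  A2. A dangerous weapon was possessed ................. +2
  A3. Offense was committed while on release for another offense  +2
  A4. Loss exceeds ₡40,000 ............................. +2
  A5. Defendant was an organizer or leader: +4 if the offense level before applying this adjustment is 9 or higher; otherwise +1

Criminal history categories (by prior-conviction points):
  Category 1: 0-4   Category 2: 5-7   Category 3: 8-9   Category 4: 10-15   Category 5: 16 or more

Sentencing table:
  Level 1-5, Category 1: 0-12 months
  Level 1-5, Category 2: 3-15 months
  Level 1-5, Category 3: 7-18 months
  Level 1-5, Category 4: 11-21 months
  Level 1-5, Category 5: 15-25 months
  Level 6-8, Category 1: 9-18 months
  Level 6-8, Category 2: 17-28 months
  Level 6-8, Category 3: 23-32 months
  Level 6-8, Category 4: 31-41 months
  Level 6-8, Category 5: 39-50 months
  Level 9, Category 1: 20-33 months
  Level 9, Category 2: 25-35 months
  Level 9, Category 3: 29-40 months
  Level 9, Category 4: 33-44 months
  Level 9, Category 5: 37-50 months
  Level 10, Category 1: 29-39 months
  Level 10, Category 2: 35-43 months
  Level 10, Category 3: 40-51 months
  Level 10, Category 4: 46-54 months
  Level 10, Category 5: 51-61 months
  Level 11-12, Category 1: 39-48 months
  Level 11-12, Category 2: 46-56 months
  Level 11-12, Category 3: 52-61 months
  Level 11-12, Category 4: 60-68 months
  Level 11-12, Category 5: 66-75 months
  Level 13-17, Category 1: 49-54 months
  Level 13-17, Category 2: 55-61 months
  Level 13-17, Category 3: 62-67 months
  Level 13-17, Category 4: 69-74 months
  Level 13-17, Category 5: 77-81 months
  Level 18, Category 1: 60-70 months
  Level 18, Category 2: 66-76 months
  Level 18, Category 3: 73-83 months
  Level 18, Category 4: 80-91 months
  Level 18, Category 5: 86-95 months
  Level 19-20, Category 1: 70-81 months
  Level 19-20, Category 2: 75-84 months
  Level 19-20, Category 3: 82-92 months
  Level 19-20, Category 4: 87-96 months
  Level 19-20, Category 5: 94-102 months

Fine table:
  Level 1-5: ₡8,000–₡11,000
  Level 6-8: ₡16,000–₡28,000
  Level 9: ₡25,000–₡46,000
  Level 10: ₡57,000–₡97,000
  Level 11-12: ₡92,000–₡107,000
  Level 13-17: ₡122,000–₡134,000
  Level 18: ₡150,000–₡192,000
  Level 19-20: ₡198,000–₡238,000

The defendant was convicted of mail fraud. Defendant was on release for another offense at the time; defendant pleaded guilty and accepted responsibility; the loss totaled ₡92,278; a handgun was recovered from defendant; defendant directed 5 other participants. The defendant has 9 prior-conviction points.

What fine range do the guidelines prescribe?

Base offense level for mail fraud: 5.
A1 applies: 5 − 1 = 4.
A2 applies: 4 + 2 = 6.
A3 applies: 6 + 2 = 8.
A4 applies: 8 + 2 = 10.
A5 applies (level before this adjustment is 10 ≥ 9, so +4): 10 + 4 = 14.
Final offense level: 14.
Level 14 falls in the 13-17 band.
Fine table: Level 13-17 → ₡122,000–₡134,000.

₡122,000–₡134,000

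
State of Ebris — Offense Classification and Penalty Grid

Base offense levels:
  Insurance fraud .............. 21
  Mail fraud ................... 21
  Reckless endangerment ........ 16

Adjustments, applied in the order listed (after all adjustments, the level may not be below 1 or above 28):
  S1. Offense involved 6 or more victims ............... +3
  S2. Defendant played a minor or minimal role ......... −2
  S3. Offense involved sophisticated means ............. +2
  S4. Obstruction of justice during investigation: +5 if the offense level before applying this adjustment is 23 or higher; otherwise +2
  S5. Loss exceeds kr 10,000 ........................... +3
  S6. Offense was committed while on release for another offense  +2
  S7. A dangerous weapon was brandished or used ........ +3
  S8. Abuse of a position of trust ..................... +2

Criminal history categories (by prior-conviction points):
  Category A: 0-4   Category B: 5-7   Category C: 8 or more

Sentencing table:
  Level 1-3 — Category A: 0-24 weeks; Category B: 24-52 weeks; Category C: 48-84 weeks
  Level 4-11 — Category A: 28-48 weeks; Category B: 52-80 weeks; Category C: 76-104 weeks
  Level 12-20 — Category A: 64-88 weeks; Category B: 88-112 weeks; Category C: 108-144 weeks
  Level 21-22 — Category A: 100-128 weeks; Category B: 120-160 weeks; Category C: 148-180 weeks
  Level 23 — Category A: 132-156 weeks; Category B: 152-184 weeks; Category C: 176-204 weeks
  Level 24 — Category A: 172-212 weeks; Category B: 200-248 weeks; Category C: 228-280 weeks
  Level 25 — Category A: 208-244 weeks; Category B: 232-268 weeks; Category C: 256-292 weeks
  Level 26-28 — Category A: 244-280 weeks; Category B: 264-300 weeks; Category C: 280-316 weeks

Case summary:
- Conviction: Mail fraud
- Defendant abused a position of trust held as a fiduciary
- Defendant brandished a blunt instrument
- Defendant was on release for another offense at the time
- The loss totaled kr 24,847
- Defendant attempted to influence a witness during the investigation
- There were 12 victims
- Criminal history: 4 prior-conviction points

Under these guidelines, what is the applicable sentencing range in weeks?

244-280 weeks

Base offense level for mail fraud: 21.
S1 applies: 21 + 3 = 24.
S4 applies (level before this adjustment is 24 ≥ 23, so +5): 24 + 5 = 29.
S5 applies: 29 + 3 = 32.
S6 applies: 32 + 2 = 34.
S7 applies: 34 + 3 = 37.
S8 applies: 37 + 2 = 39.
Level 39 exceeds the maximum of 28; capped at 28.
Final offense level: 28.
Criminal history: 4 prior points → Category A (0-4).
Level 28 falls in the 26-28 band.
Grid: Level 26-28 × Category A = 244-280 weeks.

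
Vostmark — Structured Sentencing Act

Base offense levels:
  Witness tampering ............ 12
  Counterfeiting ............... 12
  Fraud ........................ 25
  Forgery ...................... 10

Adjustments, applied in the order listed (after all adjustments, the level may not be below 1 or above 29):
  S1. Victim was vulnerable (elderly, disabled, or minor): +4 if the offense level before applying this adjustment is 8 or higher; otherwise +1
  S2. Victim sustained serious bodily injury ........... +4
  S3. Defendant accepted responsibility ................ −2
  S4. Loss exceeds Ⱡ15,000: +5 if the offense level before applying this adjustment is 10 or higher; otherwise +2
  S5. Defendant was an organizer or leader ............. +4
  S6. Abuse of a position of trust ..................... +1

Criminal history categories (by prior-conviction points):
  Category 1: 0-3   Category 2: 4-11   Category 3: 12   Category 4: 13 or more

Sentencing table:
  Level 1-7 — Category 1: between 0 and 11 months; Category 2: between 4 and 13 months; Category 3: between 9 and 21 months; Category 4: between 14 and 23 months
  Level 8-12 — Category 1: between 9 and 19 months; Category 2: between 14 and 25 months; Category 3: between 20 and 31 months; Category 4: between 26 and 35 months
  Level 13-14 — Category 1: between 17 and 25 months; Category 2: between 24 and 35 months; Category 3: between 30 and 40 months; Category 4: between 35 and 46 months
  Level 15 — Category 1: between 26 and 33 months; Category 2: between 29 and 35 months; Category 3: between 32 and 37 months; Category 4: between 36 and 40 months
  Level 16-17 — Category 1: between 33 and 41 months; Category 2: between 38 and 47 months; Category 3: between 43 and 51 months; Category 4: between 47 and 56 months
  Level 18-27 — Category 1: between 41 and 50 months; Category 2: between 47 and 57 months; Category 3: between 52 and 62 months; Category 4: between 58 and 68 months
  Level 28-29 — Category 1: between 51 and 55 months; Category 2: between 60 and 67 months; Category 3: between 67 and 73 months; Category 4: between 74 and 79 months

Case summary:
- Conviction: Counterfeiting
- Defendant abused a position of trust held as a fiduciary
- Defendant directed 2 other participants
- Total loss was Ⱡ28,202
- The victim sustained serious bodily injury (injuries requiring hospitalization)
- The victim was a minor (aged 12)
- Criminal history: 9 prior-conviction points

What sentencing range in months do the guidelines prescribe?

60-67 months

Base offense level for counterfeiting: 12.
S1 applies (level before this adjustment is 12 ≥ 8, so +4): 12 + 4 = 16.
S2 applies: 16 + 4 = 20.
S4 applies (level before this adjustment is 20 ≥ 10, so +5): 20 + 5 = 25.
S5 applies: 25 + 4 = 29.
S6 applies: 29 + 1 = 30.
Level 30 exceeds the maximum of 29; capped at 29.
Final offense level: 29.
Criminal history: 9 prior points → Category 2 (4-11).
Level 29 falls in the 28-29 band.
Grid: Level 28-29 × Category 2 = 60-67 months.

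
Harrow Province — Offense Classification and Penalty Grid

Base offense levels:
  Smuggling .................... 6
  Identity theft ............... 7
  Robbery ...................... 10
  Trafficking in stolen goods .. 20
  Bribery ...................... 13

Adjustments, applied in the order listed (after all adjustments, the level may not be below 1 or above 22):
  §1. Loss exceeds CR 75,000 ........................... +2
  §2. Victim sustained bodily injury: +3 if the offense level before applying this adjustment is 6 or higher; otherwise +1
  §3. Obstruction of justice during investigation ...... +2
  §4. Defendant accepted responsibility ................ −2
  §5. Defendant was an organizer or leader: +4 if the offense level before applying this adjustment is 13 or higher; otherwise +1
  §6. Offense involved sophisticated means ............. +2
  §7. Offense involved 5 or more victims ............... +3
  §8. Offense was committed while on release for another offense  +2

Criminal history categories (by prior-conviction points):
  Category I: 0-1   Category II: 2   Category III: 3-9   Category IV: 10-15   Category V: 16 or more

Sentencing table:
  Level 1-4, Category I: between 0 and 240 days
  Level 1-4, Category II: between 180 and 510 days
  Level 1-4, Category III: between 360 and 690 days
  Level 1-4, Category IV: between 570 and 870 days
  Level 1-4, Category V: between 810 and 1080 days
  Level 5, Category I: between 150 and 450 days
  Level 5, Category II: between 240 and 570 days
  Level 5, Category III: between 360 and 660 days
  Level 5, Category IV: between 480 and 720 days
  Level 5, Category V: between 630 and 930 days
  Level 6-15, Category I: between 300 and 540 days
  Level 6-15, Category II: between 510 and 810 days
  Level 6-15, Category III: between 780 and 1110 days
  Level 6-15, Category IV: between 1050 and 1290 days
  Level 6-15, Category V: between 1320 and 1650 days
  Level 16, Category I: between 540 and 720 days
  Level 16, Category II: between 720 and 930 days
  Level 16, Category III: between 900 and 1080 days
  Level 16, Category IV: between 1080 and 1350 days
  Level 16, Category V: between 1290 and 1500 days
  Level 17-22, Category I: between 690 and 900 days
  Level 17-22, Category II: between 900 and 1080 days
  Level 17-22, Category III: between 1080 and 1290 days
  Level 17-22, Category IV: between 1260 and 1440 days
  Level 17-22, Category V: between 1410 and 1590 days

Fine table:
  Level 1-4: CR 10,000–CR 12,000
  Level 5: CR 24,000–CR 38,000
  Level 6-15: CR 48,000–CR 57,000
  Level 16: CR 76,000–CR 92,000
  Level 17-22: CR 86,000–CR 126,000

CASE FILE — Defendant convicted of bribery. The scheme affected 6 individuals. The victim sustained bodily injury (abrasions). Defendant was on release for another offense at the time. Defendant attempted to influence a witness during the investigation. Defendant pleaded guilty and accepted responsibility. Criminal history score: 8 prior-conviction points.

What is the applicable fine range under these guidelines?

Base offense level for bribery: 13.
§1 does not apply.
§2 applies (level before this adjustment is 13 ≥ 6, so +3): 13 + 3 = 16.
§3 applies: 16 + 2 = 18.
§4 applies: 18 − 2 = 16.
§6 does not apply.
§7 applies: 16 + 3 = 19.
§8 applies: 19 + 2 = 21.
Final offense level: 21.
Level 21 falls in the 17-22 band.
Fine table: Level 17-22 → CR 86,000–CR 126,000.

CR 86,000–CR 126,000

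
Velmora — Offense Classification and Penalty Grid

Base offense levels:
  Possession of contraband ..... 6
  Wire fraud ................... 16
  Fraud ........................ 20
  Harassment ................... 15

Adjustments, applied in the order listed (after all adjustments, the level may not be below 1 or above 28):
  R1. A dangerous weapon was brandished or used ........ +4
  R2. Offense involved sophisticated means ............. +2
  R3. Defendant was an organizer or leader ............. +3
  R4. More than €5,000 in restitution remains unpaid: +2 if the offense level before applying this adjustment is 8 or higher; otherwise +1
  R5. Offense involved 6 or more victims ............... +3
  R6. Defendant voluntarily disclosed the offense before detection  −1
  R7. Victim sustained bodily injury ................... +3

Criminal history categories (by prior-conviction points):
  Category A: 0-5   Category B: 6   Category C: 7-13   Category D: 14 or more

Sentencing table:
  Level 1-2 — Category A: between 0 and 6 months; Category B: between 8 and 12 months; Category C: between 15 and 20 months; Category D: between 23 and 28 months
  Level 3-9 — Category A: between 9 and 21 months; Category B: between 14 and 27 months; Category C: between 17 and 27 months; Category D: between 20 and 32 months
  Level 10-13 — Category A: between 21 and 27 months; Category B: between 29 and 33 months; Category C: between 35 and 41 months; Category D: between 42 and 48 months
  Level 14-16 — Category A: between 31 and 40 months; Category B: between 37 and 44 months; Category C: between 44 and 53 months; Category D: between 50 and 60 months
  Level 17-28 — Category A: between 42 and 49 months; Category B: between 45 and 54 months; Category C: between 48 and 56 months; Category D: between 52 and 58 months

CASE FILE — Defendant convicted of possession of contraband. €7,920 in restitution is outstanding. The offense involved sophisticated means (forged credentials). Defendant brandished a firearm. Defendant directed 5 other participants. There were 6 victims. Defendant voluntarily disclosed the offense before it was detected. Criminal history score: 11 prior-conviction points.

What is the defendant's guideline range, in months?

Base offense level for possession of contraband: 6.
R1 applies: 6 + 4 = 10.
R2 applies: 10 + 2 = 12.
R3 applies: 12 + 3 = 15.
R4 applies (level before this adjustment is 15 ≥ 8, so +2): 15 + 2 = 17.
R5 applies: 17 + 3 = 20.
R6 applies: 20 − 1 = 19.
R7 does not apply.
Final offense level: 19.
Criminal history: 11 prior points → Category C (7-13).
Level 19 falls in the 17-28 band.
Grid: Level 17-28 × Category C = 48-56 months.

48-56 months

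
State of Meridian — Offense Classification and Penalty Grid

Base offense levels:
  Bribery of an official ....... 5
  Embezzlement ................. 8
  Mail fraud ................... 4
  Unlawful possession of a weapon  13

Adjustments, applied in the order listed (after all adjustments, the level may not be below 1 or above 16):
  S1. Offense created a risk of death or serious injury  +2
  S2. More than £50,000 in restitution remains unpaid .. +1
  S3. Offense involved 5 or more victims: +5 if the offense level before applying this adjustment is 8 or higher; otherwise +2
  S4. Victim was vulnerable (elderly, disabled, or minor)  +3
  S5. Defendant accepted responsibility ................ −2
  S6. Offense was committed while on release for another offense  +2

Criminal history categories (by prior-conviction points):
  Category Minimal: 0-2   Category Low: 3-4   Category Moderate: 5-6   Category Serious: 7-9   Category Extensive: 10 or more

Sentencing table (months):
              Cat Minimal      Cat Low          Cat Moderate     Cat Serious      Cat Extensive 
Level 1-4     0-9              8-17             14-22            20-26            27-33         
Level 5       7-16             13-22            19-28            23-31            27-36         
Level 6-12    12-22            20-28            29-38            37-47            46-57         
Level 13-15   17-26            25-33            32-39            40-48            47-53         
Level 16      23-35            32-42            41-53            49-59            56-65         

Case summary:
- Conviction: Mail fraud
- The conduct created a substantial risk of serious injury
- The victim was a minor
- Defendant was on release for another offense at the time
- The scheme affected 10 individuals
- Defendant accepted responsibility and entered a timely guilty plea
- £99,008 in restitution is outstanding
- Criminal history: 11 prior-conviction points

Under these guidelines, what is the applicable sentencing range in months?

Base offense level for mail fraud: 4.
S1 applies: 4 + 2 = 6.
S2 applies: 6 + 1 = 7.
S3 applies (level before this adjustment is 7 < 8, so +2): 7 + 2 = 9.
S4 applies: 9 + 3 = 12.
S5 applies: 12 − 2 = 10.
S6 applies: 10 + 2 = 12.
Final offense level: 12.
Criminal history: 11 prior points → Category Extensive (10+).
Level 12 falls in the 6-12 band.
Grid: Level 6-12 × Category Extensive = 46-57 months.

46-57 months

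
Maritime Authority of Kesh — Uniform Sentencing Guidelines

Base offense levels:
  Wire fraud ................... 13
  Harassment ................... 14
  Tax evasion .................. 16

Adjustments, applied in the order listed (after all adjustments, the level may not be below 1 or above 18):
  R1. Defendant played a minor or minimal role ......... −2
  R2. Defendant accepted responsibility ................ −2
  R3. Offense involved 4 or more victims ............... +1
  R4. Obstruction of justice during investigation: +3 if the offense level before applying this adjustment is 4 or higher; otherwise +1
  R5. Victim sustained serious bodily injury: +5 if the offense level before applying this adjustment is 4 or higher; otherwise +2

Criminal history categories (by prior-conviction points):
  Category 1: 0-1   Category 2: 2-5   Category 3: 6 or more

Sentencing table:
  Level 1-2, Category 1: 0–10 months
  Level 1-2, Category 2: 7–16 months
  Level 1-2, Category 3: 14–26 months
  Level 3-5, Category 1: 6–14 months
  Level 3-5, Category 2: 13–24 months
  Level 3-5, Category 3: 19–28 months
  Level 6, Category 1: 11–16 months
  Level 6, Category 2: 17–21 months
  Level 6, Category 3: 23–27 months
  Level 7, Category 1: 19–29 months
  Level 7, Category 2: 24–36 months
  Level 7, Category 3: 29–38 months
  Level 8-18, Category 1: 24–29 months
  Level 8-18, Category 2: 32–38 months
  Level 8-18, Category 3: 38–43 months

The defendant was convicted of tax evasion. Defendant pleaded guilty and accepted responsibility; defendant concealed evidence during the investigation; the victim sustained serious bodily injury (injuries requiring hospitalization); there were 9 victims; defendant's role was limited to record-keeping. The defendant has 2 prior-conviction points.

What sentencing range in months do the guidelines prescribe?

Base offense level for tax evasion: 16.
R1 applies: 16 − 2 = 14.
R2 applies: 14 − 2 = 12.
R3 applies: 12 + 1 = 13.
R4 applies (level before this adjustment is 13 ≥ 4, so +3): 13 + 3 = 16.
R5 applies (level before this adjustment is 16 ≥ 4, so +5): 16 + 5 = 21.
Level 21 exceeds the maximum of 18; capped at 18.
Final offense level: 18.
Criminal history: 2 prior points → Category 2 (2-5).
Level 18 falls in the 8-18 band.
Grid: Level 8-18 × Category 2 = 32-38 months.

32-38 months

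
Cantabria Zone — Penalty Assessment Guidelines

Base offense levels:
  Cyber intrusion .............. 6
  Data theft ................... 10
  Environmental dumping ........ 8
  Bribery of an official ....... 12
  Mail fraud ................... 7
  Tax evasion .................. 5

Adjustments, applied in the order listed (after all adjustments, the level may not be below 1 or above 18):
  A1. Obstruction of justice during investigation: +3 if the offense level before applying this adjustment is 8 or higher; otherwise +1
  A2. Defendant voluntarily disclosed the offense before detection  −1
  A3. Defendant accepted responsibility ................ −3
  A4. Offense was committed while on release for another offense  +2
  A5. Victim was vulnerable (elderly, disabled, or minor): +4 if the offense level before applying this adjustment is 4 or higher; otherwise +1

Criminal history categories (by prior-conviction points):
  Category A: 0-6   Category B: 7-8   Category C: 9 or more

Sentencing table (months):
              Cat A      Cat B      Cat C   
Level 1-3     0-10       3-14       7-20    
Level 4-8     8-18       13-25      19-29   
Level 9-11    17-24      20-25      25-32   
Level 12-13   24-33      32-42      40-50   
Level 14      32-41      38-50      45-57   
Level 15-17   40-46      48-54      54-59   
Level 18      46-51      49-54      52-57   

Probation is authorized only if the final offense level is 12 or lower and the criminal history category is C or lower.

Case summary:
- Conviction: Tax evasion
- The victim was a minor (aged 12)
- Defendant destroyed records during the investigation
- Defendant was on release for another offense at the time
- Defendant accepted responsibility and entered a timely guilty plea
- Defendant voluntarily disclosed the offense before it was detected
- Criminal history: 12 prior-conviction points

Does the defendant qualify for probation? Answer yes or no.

Base offense level for tax evasion: 5.
A1 applies (level before this adjustment is 5 < 8, so +1): 5 + 1 = 6.
A2 applies: 6 − 1 = 5.
A3 applies: 5 − 3 = 2.
A4 applies: 2 + 2 = 4.
A5 applies (level before this adjustment is 4 ≥ 4, so +4): 4 + 4 = 8.
Final offense level: 8.
Criminal history: 12 prior points → Category C (9+).
Level 8 falls in the 4-8 band.
Grid: Level 4-8 × Category C = 19-29 months.
Probation check: level 8 ≤ 12 and category C ≤ C → eligible.

Yes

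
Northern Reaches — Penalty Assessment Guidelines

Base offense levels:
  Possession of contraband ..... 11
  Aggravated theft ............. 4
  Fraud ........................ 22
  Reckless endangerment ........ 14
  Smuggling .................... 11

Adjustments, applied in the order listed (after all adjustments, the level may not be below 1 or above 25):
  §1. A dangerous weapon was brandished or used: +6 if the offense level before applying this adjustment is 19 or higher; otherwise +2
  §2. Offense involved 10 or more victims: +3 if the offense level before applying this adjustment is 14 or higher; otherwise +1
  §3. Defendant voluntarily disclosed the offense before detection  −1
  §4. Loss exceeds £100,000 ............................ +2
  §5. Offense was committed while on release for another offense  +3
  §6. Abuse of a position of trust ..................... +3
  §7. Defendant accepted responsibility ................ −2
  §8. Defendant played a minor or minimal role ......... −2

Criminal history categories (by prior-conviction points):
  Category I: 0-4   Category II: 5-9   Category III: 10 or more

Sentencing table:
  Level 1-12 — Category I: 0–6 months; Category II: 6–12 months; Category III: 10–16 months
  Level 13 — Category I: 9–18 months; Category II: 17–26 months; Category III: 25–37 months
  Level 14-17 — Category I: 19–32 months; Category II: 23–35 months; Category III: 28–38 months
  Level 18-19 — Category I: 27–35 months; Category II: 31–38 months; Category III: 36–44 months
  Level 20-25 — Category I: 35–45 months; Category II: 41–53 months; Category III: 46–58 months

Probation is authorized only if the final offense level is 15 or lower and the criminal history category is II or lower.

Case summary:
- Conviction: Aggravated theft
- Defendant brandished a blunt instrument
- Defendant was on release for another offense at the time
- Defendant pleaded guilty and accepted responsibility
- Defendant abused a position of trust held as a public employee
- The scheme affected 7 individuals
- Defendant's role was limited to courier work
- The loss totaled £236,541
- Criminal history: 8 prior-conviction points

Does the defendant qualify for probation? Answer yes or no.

Base offense level for aggravated theft: 4.
§1 applies (level before this adjustment is 4 < 19, so +2): 4 + 2 = 6.
§2 does not apply.
§3 does not apply.
§4 applies: 6 + 2 = 8.
§5 applies: 8 + 3 = 11.
§6 applies: 11 + 3 = 14.
§7 applies: 14 − 2 = 12.
§8 applies: 12 − 2 = 10.
Final offense level: 10.
Criminal history: 8 prior points → Category II (5-9).
Level 10 falls in the 1-12 band.
Grid: Level 1-12 × Category II = 6-12 months.
Probation check: level 10 ≤ 15 and category II ≤ II → eligible.

Yes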